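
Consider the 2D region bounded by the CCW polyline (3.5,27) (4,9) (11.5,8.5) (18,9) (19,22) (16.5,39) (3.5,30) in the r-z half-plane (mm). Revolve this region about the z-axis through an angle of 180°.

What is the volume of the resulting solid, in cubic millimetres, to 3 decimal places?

Volume = 13471.804 mm³

Profile (r,z), 7 vertices: (3.5,27) (4,9) (11.5,8.5) (18,9) (19,22) (16.5,39) (3.5,30)
edge 0: (3.5,27)→(4,9)  cross = 3.5·9 − 4·27 = -76.5000; (r_i+r_j)·cross = 7.5·-76.5000 = -573.7500
edge 1: (4,9)→(11.5,8.5)  cross = 4·8.5 − 11.5·9 = -69.5000; (r_i+r_j)·cross = 15.5·-69.5000 = -1077.2500
edge 2: (11.5,8.5)→(18,9)  cross = 11.5·9 − 18·8.5 = -49.5000; (r_i+r_j)·cross = 29.5·-49.5000 = -1460.2500
edge 3: (18,9)→(19,22)  cross = 18·22 − 19·9 = 225.0000; (r_i+r_j)·cross = 37·225.0000 = 8325.0000
edge 4: (19,22)→(16.5,39)  cross = 19·39 − 16.5·22 = 378.0000; (r_i+r_j)·cross = 35.5·378.0000 = 13419.0000
edge 5: (16.5,39)→(3.5,30)  cross = 16.5·30 − 3.5·39 = 358.5000; (r_i+r_j)·cross = 20·358.5000 = 7170.0000
edge 6: (3.5,30)→(3.5,27)  cross = 3.5·27 − 3.5·30 = -10.5000; (r_i+r_j)·cross = 7·-10.5000 = -73.5000
Σcross = 755.5000 → A = |Σcross|/2 = 377.7500 mm²
Σ(r_i+r_j)·cross = 25729.2500 → first moment M = |Σ|/6 = 4288.2083
R_c = M/A = 4288.2083/377.7500 = 11.3520 mm
θ = 180° = 3.141593 rad
V = θ·R_c·A = 3.141593·11.3520·377.7500 = 13471.804 mm³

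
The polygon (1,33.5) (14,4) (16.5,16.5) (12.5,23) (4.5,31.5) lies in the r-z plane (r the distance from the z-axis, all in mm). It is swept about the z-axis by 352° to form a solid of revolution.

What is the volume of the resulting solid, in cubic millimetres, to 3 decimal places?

Volume = 8879.363 mm³

Profile (r,z), 5 vertices: (1,33.5) (14,4) (16.5,16.5) (12.5,23) (4.5,31.5)
edge 0: (1,33.5)→(14,4)  cross = 1·4 − 14·33.5 = -465.0000; (r_i+r_j)·cross = 15·-465.0000 = -6975.0000
edge 1: (14,4)→(16.5,16.5)  cross = 14·16.5 − 16.5·4 = 165.0000; (r_i+r_j)·cross = 30.5·165.0000 = 5032.5000
edge 2: (16.5,16.5)→(12.5,23)  cross = 16.5·23 − 12.5·16.5 = 173.2500; (r_i+r_j)·cross = 29·173.2500 = 5024.2500
edge 3: (12.5,23)→(4.5,31.5)  cross = 12.5·31.5 − 4.5·23 = 290.2500; (r_i+r_j)·cross = 17·290.2500 = 4934.2500
edge 4: (4.5,31.5)→(1,33.5)  cross = 4.5·33.5 − 1·31.5 = 119.2500; (r_i+r_j)·cross = 5.5·119.2500 = 655.8750
Σcross = 282.7500 → A = |Σcross|/2 = 141.3750 mm²
Σ(r_i+r_j)·cross = 8671.8750 → first moment M = |Σ|/6 = 1445.3125
R_c = M/A = 1445.3125/141.3750 = 10.2233 mm
θ = 352° = 6.143559 rad
V = θ·R_c·A = 6.143559·10.2233·141.3750 = 8879.363 mm³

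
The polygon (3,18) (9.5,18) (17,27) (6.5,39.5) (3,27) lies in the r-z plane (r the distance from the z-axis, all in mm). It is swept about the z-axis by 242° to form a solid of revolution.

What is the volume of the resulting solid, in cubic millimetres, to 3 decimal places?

Volume = 6519.452 mm³

Profile (r,z), 5 vertices: (3,18) (9.5,18) (17,27) (6.5,39.5) (3,27)
edge 0: (3,18)→(9.5,18)  cross = 3·18 − 9.5·18 = -117.0000; (r_i+r_j)·cross = 12.5·-117.0000 = -1462.5000
edge 1: (9.5,18)→(17,27)  cross = 9.5·27 − 17·18 = -49.5000; (r_i+r_j)·cross = 26.5·-49.5000 = -1311.7500
edge 2: (17,27)→(6.5,39.5)  cross = 17·39.5 − 6.5·27 = 496.0000; (r_i+r_j)·cross = 23.5·496.0000 = 11656.0000
edge 3: (6.5,39.5)→(3,27)  cross = 6.5·27 − 3·39.5 = 57.0000; (r_i+r_j)·cross = 9.5·57.0000 = 541.5000
edge 4: (3,27)→(3,18)  cross = 3·18 − 3·27 = -27.0000; (r_i+r_j)·cross = 6·-27.0000 = -162.0000
Σcross = 359.5000 → A = |Σcross|/2 = 179.7500 mm²
Σ(r_i+r_j)·cross = 9261.2500 → first moment M = |Σ|/6 = 1543.5417
R_c = M/A = 1543.5417/179.7500 = 8.5872 mm
θ = 242° = 4.223697 rad
V = θ·R_c·A = 4.223697·8.5872·179.7500 = 6519.452 mm³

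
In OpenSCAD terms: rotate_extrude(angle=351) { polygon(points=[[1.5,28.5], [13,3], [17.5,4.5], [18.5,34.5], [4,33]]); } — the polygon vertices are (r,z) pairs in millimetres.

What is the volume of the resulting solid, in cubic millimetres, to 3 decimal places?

Volume = 25117.033 mm³

Profile (r,z), 5 vertices: (1.5,28.5) (13,3) (17.5,4.5) (18.5,34.5) (4,33)
edge 0: (1.5,28.5)→(13,3)  cross = 1.5·3 − 13·28.5 = -366.0000; (r_i+r_j)·cross = 14.5·-366.0000 = -5307.0000
edge 1: (13,3)→(17.5,4.5)  cross = 13·4.5 − 17.5·3 = 6.0000; (r_i+r_j)·cross = 30.5·6.0000 = 183.0000
edge 2: (17.5,4.5)→(18.5,34.5)  cross = 17.5·34.5 − 18.5·4.5 = 520.5000; (r_i+r_j)·cross = 36·520.5000 = 18738.0000
edge 3: (18.5,34.5)→(4,33)  cross = 18.5·33 − 4·34.5 = 472.5000; (r_i+r_j)·cross = 22.5·472.5000 = 10631.2500
edge 4: (4,33)→(1.5,28.5)  cross = 4·28.5 − 1.5·33 = 64.5000; (r_i+r_j)·cross = 5.5·64.5000 = 354.7500
Σcross = 697.5000 → A = |Σcross|/2 = 348.7500 mm²
Σ(r_i+r_j)·cross = 24600.0000 → first moment M = |Σ|/6 = 4100.0000
R_c = M/A = 4100.0000/348.7500 = 11.7563 mm
θ = 351° = 6.126106 rad
V = θ·R_c·A = 6.126106·11.7563·348.7500 = 25117.033 mm³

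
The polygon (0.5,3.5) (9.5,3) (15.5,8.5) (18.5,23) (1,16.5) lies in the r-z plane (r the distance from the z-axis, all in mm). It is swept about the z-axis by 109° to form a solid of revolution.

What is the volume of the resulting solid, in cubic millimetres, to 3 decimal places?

Profile (r,z), 5 vertices: (0.5,3.5) (9.5,3) (15.5,8.5) (18.5,23) (1,16.5)
edge 0: (0.5,3.5)→(9.5,3)  cross = 0.5·3 − 9.5·3.5 = -31.7500; (r_i+r_j)·cross = 10·-31.7500 = -317.5000
edge 1: (9.5,3)→(15.5,8.5)  cross = 9.5·8.5 − 15.5·3 = 34.2500; (r_i+r_j)·cross = 25·34.2500 = 856.2500
edge 2: (15.5,8.5)→(18.5,23)  cross = 15.5·23 − 18.5·8.5 = 199.2500; (r_i+r_j)·cross = 34·199.2500 = 6774.5000
edge 3: (18.5,23)→(1,16.5)  cross = 18.5·16.5 − 1·23 = 282.2500; (r_i+r_j)·cross = 19.5·282.2500 = 5503.8750
edge 4: (1,16.5)→(0.5,3.5)  cross = 1·3.5 − 0.5·16.5 = -4.7500; (r_i+r_j)·cross = 1.5·-4.7500 = -7.1250
Σcross = 479.2500 → A = |Σcross|/2 = 239.6250 mm²
Σ(r_i+r_j)·cross = 12810.0000 → first moment M = |Σ|/6 = 2135.0000
R_c = M/A = 2135.0000/239.6250 = 8.9098 mm
θ = 109° = 1.902409 rad
V = θ·R_c·A = 1.902409·8.9098·239.6250 = 4061.643 mm³

Volume = 4061.643 mm³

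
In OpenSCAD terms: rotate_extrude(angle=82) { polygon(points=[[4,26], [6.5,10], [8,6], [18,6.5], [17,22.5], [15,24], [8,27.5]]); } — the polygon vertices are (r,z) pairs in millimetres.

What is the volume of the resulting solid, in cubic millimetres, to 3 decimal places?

Profile (r,z), 7 vertices: (4,26) (6.5,10) (8,6) (18,6.5) (17,22.5) (15,24) (8,27.5)
edge 0: (4,26)→(6.5,10)  cross = 4·10 − 6.5·26 = -129.0000; (r_i+r_j)·cross = 10.5·-129.0000 = -1354.5000
edge 1: (6.5,10)→(8,6)  cross = 6.5·6 − 8·10 = -41.0000; (r_i+r_j)·cross = 14.5·-41.0000 = -594.5000
edge 2: (8,6)→(18,6.5)  cross = 8·6.5 − 18·6 = -56.0000; (r_i+r_j)·cross = 26·-56.0000 = -1456.0000
edge 3: (18,6.5)→(17,22.5)  cross = 18·22.5 − 17·6.5 = 294.5000; (r_i+r_j)·cross = 35·294.5000 = 10307.5000
edge 4: (17,22.5)→(15,24)  cross = 17·24 − 15·22.5 = 70.5000; (r_i+r_j)·cross = 32·70.5000 = 2256.0000
edge 5: (15,24)→(8,27.5)  cross = 15·27.5 − 8·24 = 220.5000; (r_i+r_j)·cross = 23·220.5000 = 5071.5000
edge 6: (8,27.5)→(4,26)  cross = 8·26 − 4·27.5 = 98.0000; (r_i+r_j)·cross = 12·98.0000 = 1176.0000
Σcross = 457.5000 → A = |Σcross|/2 = 228.7500 mm²
Σ(r_i+r_j)·cross = 15406.0000 → first moment M = |Σ|/6 = 2567.6667
R_c = M/A = 2567.6667/228.7500 = 11.2248 mm
θ = 82° = 1.431170 rad
V = θ·R_c·A = 1.431170·11.2248·228.7500 = 3674.767 mm³

Volume = 3674.767 mm³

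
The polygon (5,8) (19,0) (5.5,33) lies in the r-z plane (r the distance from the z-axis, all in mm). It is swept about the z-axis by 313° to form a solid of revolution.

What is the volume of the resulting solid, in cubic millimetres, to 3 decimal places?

Volume = 9508.144 mm³

Profile (r,z), 3 vertices: (5,8) (19,0) (5.5,33)
edge 0: (5,8)→(19,0)  cross = 5·0 − 19·8 = -152.0000; (r_i+r_j)·cross = 24·-152.0000 = -3648.0000
edge 1: (19,0)→(5.5,33)  cross = 19·33 − 5.5·0 = 627.0000; (r_i+r_j)·cross = 24.5·627.0000 = 15361.5000
edge 2: (5.5,33)→(5,8)  cross = 5.5·8 − 5·33 = -121.0000; (r_i+r_j)·cross = 10.5·-121.0000 = -1270.5000
Σcross = 354.0000 → A = |Σcross|/2 = 177.0000 mm²
Σ(r_i+r_j)·cross = 10443.0000 → first moment M = |Σ|/6 = 1740.5000
R_c = M/A = 1740.5000/177.0000 = 9.8333 mm
θ = 313° = 5.462881 rad
V = θ·R_c·A = 5.462881·9.8333·177.0000 = 9508.144 mm³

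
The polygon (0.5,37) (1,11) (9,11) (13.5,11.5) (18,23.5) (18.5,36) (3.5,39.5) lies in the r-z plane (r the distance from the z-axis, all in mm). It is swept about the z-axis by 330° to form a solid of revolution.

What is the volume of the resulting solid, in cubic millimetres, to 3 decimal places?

Volume = 22136.251 mm³

Profile (r,z), 7 vertices: (0.5,37) (1,11) (9,11) (13.5,11.5) (18,23.5) (18.5,36) (3.5,39.5)
edge 0: (0.5,37)→(1,11)  cross = 0.5·11 − 1·37 = -31.5000; (r_i+r_j)·cross = 1.5·-31.5000 = -47.2500
edge 1: (1,11)→(9,11)  cross = 1·11 − 9·11 = -88.0000; (r_i+r_j)·cross = 10·-88.0000 = -880.0000
edge 2: (9,11)→(13.5,11.5)  cross = 9·11.5 − 13.5·11 = -45.0000; (r_i+r_j)·cross = 22.5·-45.0000 = -1012.5000
edge 3: (13.5,11.5)→(18,23.5)  cross = 13.5·23.5 − 18·11.5 = 110.2500; (r_i+r_j)·cross = 31.5·110.2500 = 3472.8750
edge 4: (18,23.5)→(18.5,36)  cross = 18·36 − 18.5·23.5 = 213.2500; (r_i+r_j)·cross = 36.5·213.2500 = 7783.6250
edge 5: (18.5,36)→(3.5,39.5)  cross = 18.5·39.5 − 3.5·36 = 604.7500; (r_i+r_j)·cross = 22·604.7500 = 13304.5000
edge 6: (3.5,39.5)→(0.5,37)  cross = 3.5·37 − 0.5·39.5 = 109.7500; (r_i+r_j)·cross = 4·109.7500 = 439.0000
Σcross = 873.5000 → A = |Σcross|/2 = 436.7500 mm²
Σ(r_i+r_j)·cross = 23060.2500 → first moment M = |Σ|/6 = 3843.3750
R_c = M/A = 3843.3750/436.7500 = 8.7999 mm
θ = 330° = 5.759587 rad
V = θ·R_c·A = 5.759587·8.7999·436.7500 = 22136.251 mm³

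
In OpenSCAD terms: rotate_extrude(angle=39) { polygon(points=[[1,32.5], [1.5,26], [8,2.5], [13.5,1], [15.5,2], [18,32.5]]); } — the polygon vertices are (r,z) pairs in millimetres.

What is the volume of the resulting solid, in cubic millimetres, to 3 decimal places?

Volume = 2717.013 mm³

Profile (r,z), 6 vertices: (1,32.5) (1.5,26) (8,2.5) (13.5,1) (15.5,2) (18,32.5)
edge 0: (1,32.5)→(1.5,26)  cross = 1·26 − 1.5·32.5 = -22.7500; (r_i+r_j)·cross = 2.5·-22.7500 = -56.8750
edge 1: (1.5,26)→(8,2.5)  cross = 1.5·2.5 − 8·26 = -204.2500; (r_i+r_j)·cross = 9.5·-204.2500 = -1940.3750
edge 2: (8,2.5)→(13.5,1)  cross = 8·1 − 13.5·2.5 = -25.7500; (r_i+r_j)·cross = 21.5·-25.7500 = -553.6250
edge 3: (13.5,1)→(15.5,2)  cross = 13.5·2 − 15.5·1 = 11.5000; (r_i+r_j)·cross = 29·11.5000 = 333.5000
edge 4: (15.5,2)→(18,32.5)  cross = 15.5·32.5 − 18·2 = 467.7500; (r_i+r_j)·cross = 33.5·467.7500 = 15669.6250
edge 5: (18,32.5)→(1,32.5)  cross = 18·32.5 − 1·32.5 = 552.5000; (r_i+r_j)·cross = 19·552.5000 = 10497.5000
Σcross = 779.0000 → A = |Σcross|/2 = 389.5000 mm²
Σ(r_i+r_j)·cross = 23949.7500 → first moment M = |Σ|/6 = 3991.6250
R_c = M/A = 3991.6250/389.5000 = 10.2481 mm
θ = 39° = 0.680678 rad
V = θ·R_c·A = 0.680678·10.2481·389.5000 = 2717.013 mm³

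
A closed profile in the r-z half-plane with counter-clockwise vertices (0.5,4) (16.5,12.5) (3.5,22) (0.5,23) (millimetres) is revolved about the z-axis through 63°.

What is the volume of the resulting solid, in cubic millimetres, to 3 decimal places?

Volume = 1033.172 mm³

Profile (r,z), 4 vertices: (0.5,4) (16.5,12.5) (3.5,22) (0.5,23)
edge 0: (0.5,4)→(16.5,12.5)  cross = 0.5·12.5 − 16.5·4 = -59.7500; (r_i+r_j)·cross = 17·-59.7500 = -1015.7500
edge 1: (16.5,12.5)→(3.5,22)  cross = 16.5·22 − 3.5·12.5 = 319.2500; (r_i+r_j)·cross = 20·319.2500 = 6385.0000
edge 2: (3.5,22)→(0.5,23)  cross = 3.5·23 − 0.5·22 = 69.5000; (r_i+r_j)·cross = 4·69.5000 = 278.0000
edge 3: (0.5,23)→(0.5,4)  cross = 0.5·4 − 0.5·23 = -9.5000; (r_i+r_j)·cross = 1·-9.5000 = -9.5000
Σcross = 319.5000 → A = |Σcross|/2 = 159.7500 mm²
Σ(r_i+r_j)·cross = 5637.7500 → first moment M = |Σ|/6 = 939.6250
R_c = M/A = 939.6250/159.7500 = 5.8818 mm
θ = 63° = 1.099557 rad
V = θ·R_c·A = 1.099557·5.8818·159.7500 = 1033.172 mm³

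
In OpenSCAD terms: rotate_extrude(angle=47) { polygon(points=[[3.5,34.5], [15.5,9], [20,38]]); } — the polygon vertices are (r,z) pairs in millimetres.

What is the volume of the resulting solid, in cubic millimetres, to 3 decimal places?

Profile (r,z), 3 vertices: (3.5,34.5) (15.5,9) (20,38)
edge 0: (3.5,34.5)→(15.5,9)  cross = 3.5·9 − 15.5·34.5 = -503.2500; (r_i+r_j)·cross = 19·-503.2500 = -9561.7500
edge 1: (15.5,9)→(20,38)  cross = 15.5·38 − 20·9 = 409.0000; (r_i+r_j)·cross = 35.5·409.0000 = 14519.5000
edge 2: (20,38)→(3.5,34.5)  cross = 20·34.5 − 3.5·38 = 557.0000; (r_i+r_j)·cross = 23.5·557.0000 = 13089.5000
Σcross = 462.7500 → A = |Σcross|/2 = 231.3750 mm²
Σ(r_i+r_j)·cross = 18047.2500 → first moment M = |Σ|/6 = 3007.8750
R_c = M/A = 3007.8750/231.3750 = 13.0000 mm
θ = 47° = 0.820305 rad
V = θ·R_c·A = 0.820305·13.0000·231.3750 = 2467.374 mm³

Volume = 2467.374 mm³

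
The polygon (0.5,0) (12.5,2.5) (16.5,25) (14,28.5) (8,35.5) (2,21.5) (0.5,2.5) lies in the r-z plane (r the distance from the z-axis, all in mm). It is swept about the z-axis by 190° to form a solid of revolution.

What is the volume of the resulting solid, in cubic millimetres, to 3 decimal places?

Profile (r,z), 7 vertices: (0.5,0) (12.5,2.5) (16.5,25) (14,28.5) (8,35.5) (2,21.5) (0.5,2.5)
edge 0: (0.5,0)→(12.5,2.5)  cross = 0.5·2.5 − 12.5·0 = 1.2500; (r_i+r_j)·cross = 13·1.2500 = 16.2500
edge 1: (12.5,2.5)→(16.5,25)  cross = 12.5·25 − 16.5·2.5 = 271.2500; (r_i+r_j)·cross = 29·271.2500 = 7866.2500
edge 2: (16.5,25)→(14,28.5)  cross = 16.5·28.5 − 14·25 = 120.2500; (r_i+r_j)·cross = 30.5·120.2500 = 3667.6250
edge 3: (14,28.5)→(8,35.5)  cross = 14·35.5 − 8·28.5 = 269.0000; (r_i+r_j)·cross = 22·269.0000 = 5918.0000
edge 4: (8,35.5)→(2,21.5)  cross = 8·21.5 − 2·35.5 = 101.0000; (r_i+r_j)·cross = 10·101.0000 = 1010.0000
edge 5: (2,21.5)→(0.5,2.5)  cross = 2·2.5 − 0.5·21.5 = -5.7500; (r_i+r_j)·cross = 2.5·-5.7500 = -14.3750
edge 6: (0.5,2.5)→(0.5,0)  cross = 0.5·0 − 0.5·2.5 = -1.2500; (r_i+r_j)·cross = 1·-1.2500 = -1.2500
Σcross = 755.7500 → A = |Σcross|/2 = 377.8750 mm²
Σ(r_i+r_j)·cross = 18462.5000 → first moment M = |Σ|/6 = 3077.0833
R_c = M/A = 3077.0833/377.8750 = 8.1431 mm
θ = 190° = 3.316126 rad
V = θ·R_c·A = 3.316126·8.1431·377.8750 = 10203.995 mm³

Volume = 10203.995 mm³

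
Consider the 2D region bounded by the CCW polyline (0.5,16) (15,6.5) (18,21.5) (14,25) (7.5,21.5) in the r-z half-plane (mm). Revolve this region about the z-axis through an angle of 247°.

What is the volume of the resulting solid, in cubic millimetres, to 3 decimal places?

Profile (r,z), 5 vertices: (0.5,16) (15,6.5) (18,21.5) (14,25) (7.5,21.5)
edge 0: (0.5,16)→(15,6.5)  cross = 0.5·6.5 − 15·16 = -236.7500; (r_i+r_j)·cross = 15.5·-236.7500 = -3669.6250
edge 1: (15,6.5)→(18,21.5)  cross = 15·21.5 − 18·6.5 = 205.5000; (r_i+r_j)·cross = 33·205.5000 = 6781.5000
edge 2: (18,21.5)→(14,25)  cross = 18·25 − 14·21.5 = 149.0000; (r_i+r_j)·cross = 32·149.0000 = 4768.0000
edge 3: (14,25)→(7.5,21.5)  cross = 14·21.5 − 7.5·25 = 113.5000; (r_i+r_j)·cross = 21.5·113.5000 = 2440.2500
edge 4: (7.5,21.5)→(0.5,16)  cross = 7.5·16 − 0.5·21.5 = 109.2500; (r_i+r_j)·cross = 8·109.2500 = 874.0000
Σcross = 340.5000 → A = |Σcross|/2 = 170.2500 mm²
Σ(r_i+r_j)·cross = 11194.1250 → first moment M = |Σ|/6 = 1865.6875
R_c = M/A = 1865.6875/170.2500 = 10.9585 mm
θ = 247° = 4.310963 rad
V = θ·R_c·A = 4.310963·10.9585·170.2500 = 8042.910 mm³

Volume = 8042.910 mm³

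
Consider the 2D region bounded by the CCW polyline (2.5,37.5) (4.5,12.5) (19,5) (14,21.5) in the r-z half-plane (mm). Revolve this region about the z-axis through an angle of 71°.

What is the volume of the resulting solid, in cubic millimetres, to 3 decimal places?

Volume = 2670.673 mm³

Profile (r,z), 4 vertices: (2.5,37.5) (4.5,12.5) (19,5) (14,21.5)
edge 0: (2.5,37.5)→(4.5,12.5)  cross = 2.5·12.5 − 4.5·37.5 = -137.5000; (r_i+r_j)·cross = 7·-137.5000 = -962.5000
edge 1: (4.5,12.5)→(19,5)  cross = 4.5·5 − 19·12.5 = -215.0000; (r_i+r_j)·cross = 23.5·-215.0000 = -5052.5000
edge 2: (19,5)→(14,21.5)  cross = 19·21.5 − 14·5 = 338.5000; (r_i+r_j)·cross = 33·338.5000 = 11170.5000
edge 3: (14,21.5)→(2.5,37.5)  cross = 14·37.5 − 2.5·21.5 = 471.2500; (r_i+r_j)·cross = 16.5·471.2500 = 7775.6250
Σcross = 457.2500 → A = |Σcross|/2 = 228.6250 mm²
Σ(r_i+r_j)·cross = 12931.1250 → first moment M = |Σ|/6 = 2155.1875
R_c = M/A = 2155.1875/228.6250 = 9.4267 mm
θ = 71° = 1.239184 rad
V = θ·R_c·A = 1.239184·9.4267·228.6250 = 2670.673 mm³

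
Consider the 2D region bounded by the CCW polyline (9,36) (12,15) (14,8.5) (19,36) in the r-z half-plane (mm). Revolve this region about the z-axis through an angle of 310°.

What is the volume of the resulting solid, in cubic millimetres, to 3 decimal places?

Volume = 11125.383 mm³

Profile (r,z), 4 vertices: (9,36) (12,15) (14,8.5) (19,36)
edge 0: (9,36)→(12,15)  cross = 9·15 − 12·36 = -297.0000; (r_i+r_j)·cross = 21·-297.0000 = -6237.0000
edge 1: (12,15)→(14,8.5)  cross = 12·8.5 − 14·15 = -108.0000; (r_i+r_j)·cross = 26·-108.0000 = -2808.0000
edge 2: (14,8.5)→(19,36)  cross = 14·36 − 19·8.5 = 342.5000; (r_i+r_j)·cross = 33·342.5000 = 11302.5000
edge 3: (19,36)→(9,36)  cross = 19·36 − 9·36 = 360.0000; (r_i+r_j)·cross = 28·360.0000 = 10080.0000
Σcross = 297.5000 → A = |Σcross|/2 = 148.7500 mm²
Σ(r_i+r_j)·cross = 12337.5000 → first moment M = |Σ|/6 = 2056.2500
R_c = M/A = 2056.2500/148.7500 = 13.8235 mm
θ = 310° = 5.410521 rad
V = θ·R_c·A = 5.410521·13.8235·148.7500 = 11125.383 mm³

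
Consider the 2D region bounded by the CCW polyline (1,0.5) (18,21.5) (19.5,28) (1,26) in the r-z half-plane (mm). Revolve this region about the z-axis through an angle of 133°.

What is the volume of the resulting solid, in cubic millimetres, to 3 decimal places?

Volume = 5100.692 mm³

Profile (r,z), 4 vertices: (1,0.5) (18,21.5) (19.5,28) (1,26)
edge 0: (1,0.5)→(18,21.5)  cross = 1·21.5 − 18·0.5 = 12.5000; (r_i+r_j)·cross = 19·12.5000 = 237.5000
edge 1: (18,21.5)→(19.5,28)  cross = 18·28 − 19.5·21.5 = 84.7500; (r_i+r_j)·cross = 37.5·84.7500 = 3178.1250
edge 2: (19.5,28)→(1,26)  cross = 19.5·26 − 1·28 = 479.0000; (r_i+r_j)·cross = 20.5·479.0000 = 9819.5000
edge 3: (1,26)→(1,0.5)  cross = 1·0.5 − 1·26 = -25.5000; (r_i+r_j)·cross = 2·-25.5000 = -51.0000
Σcross = 550.7500 → A = |Σcross|/2 = 275.3750 mm²
Σ(r_i+r_j)·cross = 13184.1250 → first moment M = |Σ|/6 = 2197.3542
R_c = M/A = 2197.3542/275.3750 = 7.9795 mm
θ = 133° = 2.321288 rad
V = θ·R_c·A = 2.321288·7.9795·275.3750 = 5100.692 mm³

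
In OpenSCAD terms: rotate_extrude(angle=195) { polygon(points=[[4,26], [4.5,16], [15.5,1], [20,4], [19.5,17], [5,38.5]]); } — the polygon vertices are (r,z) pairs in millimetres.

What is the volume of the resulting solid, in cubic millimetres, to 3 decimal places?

Volume = 12827.597 mm³

Profile (r,z), 6 vertices: (4,26) (4.5,16) (15.5,1) (20,4) (19.5,17) (5,38.5)
edge 0: (4,26)→(4.5,16)  cross = 4·16 − 4.5·26 = -53.0000; (r_i+r_j)·cross = 8.5·-53.0000 = -450.5000
edge 1: (4.5,16)→(15.5,1)  cross = 4.5·1 − 15.5·16 = -243.5000; (r_i+r_j)·cross = 20·-243.5000 = -4870.0000
edge 2: (15.5,1)→(20,4)  cross = 15.5·4 − 20·1 = 42.0000; (r_i+r_j)·cross = 35.5·42.0000 = 1491.0000
edge 3: (20,4)→(19.5,17)  cross = 20·17 − 19.5·4 = 262.0000; (r_i+r_j)·cross = 39.5·262.0000 = 10349.0000
edge 4: (19.5,17)→(5,38.5)  cross = 19.5·38.5 − 5·17 = 665.7500; (r_i+r_j)·cross = 24.5·665.7500 = 16310.8750
edge 5: (5,38.5)→(4,26)  cross = 5·26 − 4·38.5 = -24.0000; (r_i+r_j)·cross = 9·-24.0000 = -216.0000
Σcross = 649.2500 → A = |Σcross|/2 = 324.6250 mm²
Σ(r_i+r_j)·cross = 22614.3750 → first moment M = |Σ|/6 = 3769.0625
R_c = M/A = 3769.0625/324.6250 = 11.6105 mm
θ = 195° = 3.403392 rad
V = θ·R_c·A = 3.403392·11.6105·324.6250 = 12827.597 mm³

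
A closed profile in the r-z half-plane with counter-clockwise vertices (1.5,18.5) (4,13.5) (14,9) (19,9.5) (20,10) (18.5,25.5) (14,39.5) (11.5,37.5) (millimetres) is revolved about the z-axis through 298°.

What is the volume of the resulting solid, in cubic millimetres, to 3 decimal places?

Profile (r,z), 8 vertices: (1.5,18.5) (4,13.5) (14,9) (19,9.5) (20,10) (18.5,25.5) (14,39.5) (11.5,37.5)
edge 0: (1.5,18.5)→(4,13.5)  cross = 1.5·13.5 − 4·18.5 = -53.7500; (r_i+r_j)·cross = 5.5·-53.7500 = -295.6250
edge 1: (4,13.5)→(14,9)  cross = 4·9 − 14·13.5 = -153.0000; (r_i+r_j)·cross = 18·-153.0000 = -2754.0000
edge 2: (14,9)→(19,9.5)  cross = 14·9.5 − 19·9 = -38.0000; (r_i+r_j)·cross = 33·-38.0000 = -1254.0000
edge 3: (19,9.5)→(20,10)  cross = 19·10 − 20·9.5 = 0.0000; (r_i+r_j)·cross = 39·0.0000 = 0.0000
edge 4: (20,10)→(18.5,25.5)  cross = 20·25.5 − 18.5·10 = 325.0000; (r_i+r_j)·cross = 38.5·325.0000 = 12512.5000
edge 5: (18.5,25.5)→(14,39.5)  cross = 18.5·39.5 − 14·25.5 = 373.7500; (r_i+r_j)·cross = 32.5·373.7500 = 12146.8750
edge 6: (14,39.5)→(11.5,37.5)  cross = 14·37.5 − 11.5·39.5 = 70.7500; (r_i+r_j)·cross = 25.5·70.7500 = 1804.1250
edge 7: (11.5,37.5)→(1.5,18.5)  cross = 11.5·18.5 − 1.5·37.5 = 156.5000; (r_i+r_j)·cross = 13·156.5000 = 2034.5000
Σcross = 681.2500 → A = |Σcross|/2 = 340.6250 mm²
Σ(r_i+r_j)·cross = 24194.3750 → first moment M = |Σ|/6 = 4032.3958
R_c = M/A = 4032.3958/340.6250 = 11.8382 mm
θ = 298° = 5.201081 rad
V = θ·R_c·A = 5.201081·11.8382·340.6250 = 20972.818 mm³

Volume = 20972.818 mm³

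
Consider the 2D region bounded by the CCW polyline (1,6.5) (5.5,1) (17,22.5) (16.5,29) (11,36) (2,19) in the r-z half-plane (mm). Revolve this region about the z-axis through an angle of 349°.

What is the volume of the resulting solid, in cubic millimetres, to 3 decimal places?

Volume = 15816.941 mm³

Profile (r,z), 6 vertices: (1,6.5) (5.5,1) (17,22.5) (16.5,29) (11,36) (2,19)
edge 0: (1,6.5)→(5.5,1)  cross = 1·1 − 5.5·6.5 = -34.7500; (r_i+r_j)·cross = 6.5·-34.7500 = -225.8750
edge 1: (5.5,1)→(17,22.5)  cross = 5.5·22.5 − 17·1 = 106.7500; (r_i+r_j)·cross = 22.5·106.7500 = 2401.8750
edge 2: (17,22.5)→(16.5,29)  cross = 17·29 − 16.5·22.5 = 121.7500; (r_i+r_j)·cross = 33.5·121.7500 = 4078.6250
edge 3: (16.5,29)→(11,36)  cross = 16.5·36 − 11·29 = 275.0000; (r_i+r_j)·cross = 27.5·275.0000 = 7562.5000
edge 4: (11,36)→(2,19)  cross = 11·19 − 2·36 = 137.0000; (r_i+r_j)·cross = 13·137.0000 = 1781.0000
edge 5: (2,19)→(1,6.5)  cross = 2·6.5 − 1·19 = -6.0000; (r_i+r_j)·cross = 3·-6.0000 = -18.0000
Σcross = 599.7500 → A = |Σcross|/2 = 299.8750 mm²
Σ(r_i+r_j)·cross = 15580.1250 → first moment M = |Σ|/6 = 2596.6875
R_c = M/A = 2596.6875/299.8750 = 8.6592 mm
θ = 349° = 6.091199 rad
V = θ·R_c·A = 6.091199·8.6592·299.8750 = 15816.941 mm³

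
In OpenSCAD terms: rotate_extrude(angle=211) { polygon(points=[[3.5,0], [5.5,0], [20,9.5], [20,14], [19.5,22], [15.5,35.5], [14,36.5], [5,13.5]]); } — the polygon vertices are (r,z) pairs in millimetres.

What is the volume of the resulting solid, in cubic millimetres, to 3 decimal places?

Profile (r,z), 8 vertices: (3.5,0) (5.5,0) (20,9.5) (20,14) (19.5,22) (15.5,35.5) (14,36.5) (5,13.5)
edge 0: (3.5,0)→(5.5,0)  cross = 3.5·0 − 5.5·0 = 0.0000; (r_i+r_j)·cross = 9·0.0000 = 0.0000
edge 1: (5.5,0)→(20,9.5)  cross = 5.5·9.5 − 20·0 = 52.2500; (r_i+r_j)·cross = 25.5·52.2500 = 1332.3750
edge 2: (20,9.5)→(20,14)  cross = 20·14 − 20·9.5 = 90.0000; (r_i+r_j)·cross = 40·90.0000 = 3600.0000
edge 3: (20,14)→(19.5,22)  cross = 20·22 − 19.5·14 = 167.0000; (r_i+r_j)·cross = 39.5·167.0000 = 6596.5000
edge 4: (19.5,22)→(15.5,35.5)  cross = 19.5·35.5 − 15.5·22 = 351.2500; (r_i+r_j)·cross = 35·351.2500 = 12293.7500
edge 5: (15.5,35.5)→(14,36.5)  cross = 15.5·36.5 − 14·35.5 = 68.7500; (r_i+r_j)·cross = 29.5·68.7500 = 2028.1250
edge 6: (14,36.5)→(5,13.5)  cross = 14·13.5 − 5·36.5 = 6.5000; (r_i+r_j)·cross = 19·6.5000 = 123.5000
edge 7: (5,13.5)→(3.5,0)  cross = 5·0 − 3.5·13.5 = -47.2500; (r_i+r_j)·cross = 8.5·-47.2500 = -401.6250
Σcross = 688.5000 → A = |Σcross|/2 = 344.2500 mm²
Σ(r_i+r_j)·cross = 25572.6250 → first moment M = |Σ|/6 = 4262.1042
R_c = M/A = 4262.1042/344.2500 = 12.3808 mm
θ = 211° = 3.682645 rad
V = θ·R_c·A = 3.682645·12.3808·344.2500 = 15695.815 mm³

Volume = 15695.815 mm³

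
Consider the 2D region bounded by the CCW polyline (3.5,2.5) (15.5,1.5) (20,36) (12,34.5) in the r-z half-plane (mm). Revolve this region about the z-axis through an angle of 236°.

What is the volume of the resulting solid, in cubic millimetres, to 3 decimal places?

Volume = 17132.799 mm³

Profile (r,z), 4 vertices: (3.5,2.5) (15.5,1.5) (20,36) (12,34.5)
edge 0: (3.5,2.5)→(15.5,1.5)  cross = 3.5·1.5 − 15.5·2.5 = -33.5000; (r_i+r_j)·cross = 19·-33.5000 = -636.5000
edge 1: (15.5,1.5)→(20,36)  cross = 15.5·36 − 20·1.5 = 528.0000; (r_i+r_j)·cross = 35.5·528.0000 = 18744.0000
edge 2: (20,36)→(12,34.5)  cross = 20·34.5 − 12·36 = 258.0000; (r_i+r_j)·cross = 32·258.0000 = 8256.0000
edge 3: (12,34.5)→(3.5,2.5)  cross = 12·2.5 − 3.5·34.5 = -90.7500; (r_i+r_j)·cross = 15.5·-90.7500 = -1406.6250
Σcross = 661.7500 → A = |Σcross|/2 = 330.8750 mm²
Σ(r_i+r_j)·cross = 24956.8750 → first moment M = |Σ|/6 = 4159.4792
R_c = M/A = 4159.4792/330.8750 = 12.5711 mm
θ = 236° = 4.118977 rad
V = θ·R_c·A = 4.118977·12.5711·330.8750 = 17132.799 mm³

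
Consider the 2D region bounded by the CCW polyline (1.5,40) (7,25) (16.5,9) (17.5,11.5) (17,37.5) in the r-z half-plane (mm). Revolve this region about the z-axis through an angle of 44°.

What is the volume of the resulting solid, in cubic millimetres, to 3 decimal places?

Profile (r,z), 5 vertices: (1.5,40) (7,25) (16.5,9) (17.5,11.5) (17,37.5)
edge 0: (1.5,40)→(7,25)  cross = 1.5·25 − 7·40 = -242.5000; (r_i+r_j)·cross = 8.5·-242.5000 = -2061.2500
edge 1: (7,25)→(16.5,9)  cross = 7·9 − 16.5·25 = -349.5000; (r_i+r_j)·cross = 23.5·-349.5000 = -8213.2500
edge 2: (16.5,9)→(17.5,11.5)  cross = 16.5·11.5 − 17.5·9 = 32.2500; (r_i+r_j)·cross = 34·32.2500 = 1096.5000
edge 3: (17.5,11.5)→(17,37.5)  cross = 17.5·37.5 − 17·11.5 = 460.7500; (r_i+r_j)·cross = 34.5·460.7500 = 15895.8750
edge 4: (17,37.5)→(1.5,40)  cross = 17·40 − 1.5·37.5 = 623.7500; (r_i+r_j)·cross = 18.5·623.7500 = 11539.3750
Σcross = 524.7500 → A = |Σcross|/2 = 262.3750 mm²
Σ(r_i+r_j)·cross = 18257.2500 → first moment M = |Σ|/6 = 3042.8750
R_c = M/A = 3042.8750/262.3750 = 11.5974 mm
θ = 44° = 0.767945 rad
V = θ·R_c·A = 0.767945·11.5974·262.3750 = 2336.760 mm³

Volume = 2336.760 mm³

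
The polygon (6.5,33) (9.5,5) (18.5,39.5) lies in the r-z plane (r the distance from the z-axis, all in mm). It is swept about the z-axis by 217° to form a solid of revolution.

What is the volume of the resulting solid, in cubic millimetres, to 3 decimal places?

Profile (r,z), 3 vertices: (6.5,33) (9.5,5) (18.5,39.5)
edge 0: (6.5,33)→(9.5,5)  cross = 6.5·5 − 9.5·33 = -281.0000; (r_i+r_j)·cross = 16·-281.0000 = -4496.0000
edge 1: (9.5,5)→(18.5,39.5)  cross = 9.5·39.5 − 18.5·5 = 282.7500; (r_i+r_j)·cross = 28·282.7500 = 7917.0000
edge 2: (18.5,39.5)→(6.5,33)  cross = 18.5·33 − 6.5·39.5 = 353.7500; (r_i+r_j)·cross = 25·353.7500 = 8843.7500
Σcross = 355.5000 → A = |Σcross|/2 = 177.7500 mm²
Σ(r_i+r_j)·cross = 12264.7500 → first moment M = |Σ|/6 = 2044.1250
R_c = M/A = 2044.1250/177.7500 = 11.5000 mm
θ = 217° = 3.787364 rad
V = θ·R_c·A = 3.787364·11.5000·177.7500 = 7741.846 mm³

Volume = 7741.846 mm³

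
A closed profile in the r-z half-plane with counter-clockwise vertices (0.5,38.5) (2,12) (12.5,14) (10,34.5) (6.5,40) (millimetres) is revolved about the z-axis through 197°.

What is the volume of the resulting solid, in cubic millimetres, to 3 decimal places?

Volume = 5225.211 mm³

Profile (r,z), 5 vertices: (0.5,38.5) (2,12) (12.5,14) (10,34.5) (6.5,40)
edge 0: (0.5,38.5)→(2,12)  cross = 0.5·12 − 2·38.5 = -71.0000; (r_i+r_j)·cross = 2.5·-71.0000 = -177.5000
edge 1: (2,12)→(12.5,14)  cross = 2·14 − 12.5·12 = -122.0000; (r_i+r_j)·cross = 14.5·-122.0000 = -1769.0000
edge 2: (12.5,14)→(10,34.5)  cross = 12.5·34.5 − 10·14 = 291.2500; (r_i+r_j)·cross = 22.5·291.2500 = 6553.1250
edge 3: (10,34.5)→(6.5,40)  cross = 10·40 − 6.5·34.5 = 175.7500; (r_i+r_j)·cross = 16.5·175.7500 = 2899.8750
edge 4: (6.5,40)→(0.5,38.5)  cross = 6.5·38.5 − 0.5·40 = 230.2500; (r_i+r_j)·cross = 7·230.2500 = 1611.7500
Σcross = 504.2500 → A = |Σcross|/2 = 252.1250 mm²
Σ(r_i+r_j)·cross = 9118.2500 → first moment M = |Σ|/6 = 1519.7083
R_c = M/A = 1519.7083/252.1250 = 6.0276 mm
θ = 197° = 3.438299 rad
V = θ·R_c·A = 3.438299·6.0276·252.1250 = 5225.211 mm³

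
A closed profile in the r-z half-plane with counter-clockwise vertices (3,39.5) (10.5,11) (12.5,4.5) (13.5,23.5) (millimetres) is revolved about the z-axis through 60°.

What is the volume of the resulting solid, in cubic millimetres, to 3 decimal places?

Volume = 1128.181 mm³

Profile (r,z), 4 vertices: (3,39.5) (10.5,11) (12.5,4.5) (13.5,23.5)
edge 0: (3,39.5)→(10.5,11)  cross = 3·11 − 10.5·39.5 = -381.7500; (r_i+r_j)·cross = 13.5·-381.7500 = -5153.6250
edge 1: (10.5,11)→(12.5,4.5)  cross = 10.5·4.5 − 12.5·11 = -90.2500; (r_i+r_j)·cross = 23·-90.2500 = -2075.7500
edge 2: (12.5,4.5)→(13.5,23.5)  cross = 12.5·23.5 − 13.5·4.5 = 233.0000; (r_i+r_j)·cross = 26·233.0000 = 6058.0000
edge 3: (13.5,23.5)→(3,39.5)  cross = 13.5·39.5 − 3·23.5 = 462.7500; (r_i+r_j)·cross = 16.5·462.7500 = 7635.3750
Σcross = 223.7500 → A = |Σcross|/2 = 111.8750 mm²
Σ(r_i+r_j)·cross = 6464.0000 → first moment M = |Σ|/6 = 1077.3333
R_c = M/A = 1077.3333/111.8750 = 9.6298 mm
θ = 60° = 1.047198 rad
V = θ·R_c·A = 1.047198·9.6298·111.8750 = 1128.181 mm³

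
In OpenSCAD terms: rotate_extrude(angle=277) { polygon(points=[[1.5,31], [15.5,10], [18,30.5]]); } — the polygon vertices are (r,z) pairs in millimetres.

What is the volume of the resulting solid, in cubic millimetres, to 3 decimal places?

Profile (r,z), 3 vertices: (1.5,31) (15.5,10) (18,30.5)
edge 0: (1.5,31)→(15.5,10)  cross = 1.5·10 − 15.5·31 = -465.5000; (r_i+r_j)·cross = 17·-465.5000 = -7913.5000
edge 1: (15.5,10)→(18,30.5)  cross = 15.5·30.5 − 18·10 = 292.7500; (r_i+r_j)·cross = 33.5·292.7500 = 9807.1250
edge 2: (18,30.5)→(1.5,31)  cross = 18·31 − 1.5·30.5 = 512.2500; (r_i+r_j)·cross = 19.5·512.2500 = 9988.8750
Σcross = 339.5000 → A = |Σcross|/2 = 169.7500 mm²
Σ(r_i+r_j)·cross = 11882.5000 → first moment M = |Σ|/6 = 1980.4167
R_c = M/A = 1980.4167/169.7500 = 11.6667 mm
θ = 277° = 4.834562 rad
V = θ·R_c·A = 4.834562·11.6667·169.7500 = 9574.447 mm³

Volume = 9574.447 mm³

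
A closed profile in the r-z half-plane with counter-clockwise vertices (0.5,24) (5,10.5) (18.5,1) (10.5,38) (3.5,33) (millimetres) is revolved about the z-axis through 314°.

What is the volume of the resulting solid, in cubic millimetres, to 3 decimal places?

Volume = 16681.223 mm³

Profile (r,z), 5 vertices: (0.5,24) (5,10.5) (18.5,1) (10.5,38) (3.5,33)
edge 0: (0.5,24)→(5,10.5)  cross = 0.5·10.5 − 5·24 = -114.7500; (r_i+r_j)·cross = 5.5·-114.7500 = -631.1250
edge 1: (5,10.5)→(18.5,1)  cross = 5·1 − 18.5·10.5 = -189.2500; (r_i+r_j)·cross = 23.5·-189.2500 = -4447.3750
edge 2: (18.5,1)→(10.5,38)  cross = 18.5·38 − 10.5·1 = 692.5000; (r_i+r_j)·cross = 29·692.5000 = 20082.5000
edge 3: (10.5,38)→(3.5,33)  cross = 10.5·33 − 3.5·38 = 213.5000; (r_i+r_j)·cross = 14·213.5000 = 2989.0000
edge 4: (3.5,33)→(0.5,24)  cross = 3.5·24 − 0.5·33 = 67.5000; (r_i+r_j)·cross = 4·67.5000 = 270.0000
Σcross = 669.5000 → A = |Σcross|/2 = 334.7500 mm²
Σ(r_i+r_j)·cross = 18263.0000 → first moment M = |Σ|/6 = 3043.8333
R_c = M/A = 3043.8333/334.7500 = 9.0929 mm
θ = 314° = 5.480334 rad
V = θ·R_c·A = 5.480334·9.0929·334.7500 = 16681.223 mm³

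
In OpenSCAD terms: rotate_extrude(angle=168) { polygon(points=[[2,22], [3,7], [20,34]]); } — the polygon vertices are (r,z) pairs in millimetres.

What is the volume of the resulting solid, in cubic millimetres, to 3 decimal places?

Volume = 3445.280 mm³

Profile (r,z), 3 vertices: (2,22) (3,7) (20,34)
edge 0: (2,22)→(3,7)  cross = 2·7 − 3·22 = -52.0000; (r_i+r_j)·cross = 5·-52.0000 = -260.0000
edge 1: (3,7)→(20,34)  cross = 3·34 − 20·7 = -38.0000; (r_i+r_j)·cross = 23·-38.0000 = -874.0000
edge 2: (20,34)→(2,22)  cross = 20·22 − 2·34 = 372.0000; (r_i+r_j)·cross = 22·372.0000 = 8184.0000
Σcross = 282.0000 → A = |Σcross|/2 = 141.0000 mm²
Σ(r_i+r_j)·cross = 7050.0000 → first moment M = |Σ|/6 = 1175.0000
R_c = M/A = 1175.0000/141.0000 = 8.3333 mm
θ = 168° = 2.932153 rad
V = θ·R_c·A = 2.932153·8.3333·141.0000 = 3445.280 mm³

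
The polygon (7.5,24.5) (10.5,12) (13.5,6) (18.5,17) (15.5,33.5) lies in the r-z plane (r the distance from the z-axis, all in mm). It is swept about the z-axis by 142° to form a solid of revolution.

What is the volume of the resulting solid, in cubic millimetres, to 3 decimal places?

Profile (r,z), 5 vertices: (7.5,24.5) (10.5,12) (13.5,6) (18.5,17) (15.5,33.5)
edge 0: (7.5,24.5)→(10.5,12)  cross = 7.5·12 − 10.5·24.5 = -167.2500; (r_i+r_j)·cross = 18·-167.2500 = -3010.5000
edge 1: (10.5,12)→(13.5,6)  cross = 10.5·6 − 13.5·12 = -99.0000; (r_i+r_j)·cross = 24·-99.0000 = -2376.0000
edge 2: (13.5,6)→(18.5,17)  cross = 13.5·17 − 18.5·6 = 118.5000; (r_i+r_j)·cross = 32·118.5000 = 3792.0000
edge 3: (18.5,17)→(15.5,33.5)  cross = 18.5·33.5 − 15.5·17 = 356.2500; (r_i+r_j)·cross = 34·356.2500 = 12112.5000
edge 4: (15.5,33.5)→(7.5,24.5)  cross = 15.5·24.5 − 7.5·33.5 = 128.5000; (r_i+r_j)·cross = 23·128.5000 = 2955.5000
Σcross = 337.0000 → A = |Σcross|/2 = 168.5000 mm²
Σ(r_i+r_j)·cross = 13473.5000 → first moment M = |Σ|/6 = 2245.5833
R_c = M/A = 2245.5833/168.5000 = 13.3269 mm
θ = 142° = 2.478368 rad
V = θ·R_c·A = 2.478368·13.3269·168.5000 = 5565.381 mm³

Volume = 5565.381 mm³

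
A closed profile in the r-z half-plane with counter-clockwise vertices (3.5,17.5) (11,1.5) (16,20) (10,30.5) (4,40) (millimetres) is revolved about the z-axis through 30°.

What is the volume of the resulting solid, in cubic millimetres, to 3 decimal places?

Profile (r,z), 5 vertices: (3.5,17.5) (11,1.5) (16,20) (10,30.5) (4,40)
edge 0: (3.5,17.5)→(11,1.5)  cross = 3.5·1.5 − 11·17.5 = -187.2500; (r_i+r_j)·cross = 14.5·-187.2500 = -2715.1250
edge 1: (11,1.5)→(16,20)  cross = 11·20 − 16·1.5 = 196.0000; (r_i+r_j)·cross = 27·196.0000 = 5292.0000
edge 2: (16,20)→(10,30.5)  cross = 16·30.5 − 10·20 = 288.0000; (r_i+r_j)·cross = 26·288.0000 = 7488.0000
edge 3: (10,30.5)→(4,40)  cross = 10·40 − 4·30.5 = 278.0000; (r_i+r_j)·cross = 14·278.0000 = 3892.0000
edge 4: (4,40)→(3.5,17.5)  cross = 4·17.5 − 3.5·40 = -70.0000; (r_i+r_j)·cross = 7.5·-70.0000 = -525.0000
Σcross = 504.7500 → A = |Σcross|/2 = 252.3750 mm²
Σ(r_i+r_j)·cross = 13431.8750 → first moment M = |Σ|/6 = 2238.6458
R_c = M/A = 2238.6458/252.3750 = 8.8703 mm
θ = 30° = 0.523599 rad
V = θ·R_c·A = 0.523599·8.8703·252.3750 = 1172.152 mm³

Volume = 1172.152 mm³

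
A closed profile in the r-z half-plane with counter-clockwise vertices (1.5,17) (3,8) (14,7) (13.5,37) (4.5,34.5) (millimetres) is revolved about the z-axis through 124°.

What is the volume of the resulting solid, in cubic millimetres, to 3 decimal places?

Profile (r,z), 5 vertices: (1.5,17) (3,8) (14,7) (13.5,37) (4.5,34.5)
edge 0: (1.5,17)→(3,8)  cross = 1.5·8 − 3·17 = -39.0000; (r_i+r_j)·cross = 4.5·-39.0000 = -175.5000
edge 1: (3,8)→(14,7)  cross = 3·7 − 14·8 = -91.0000; (r_i+r_j)·cross = 17·-91.0000 = -1547.0000
edge 2: (14,7)→(13.5,37)  cross = 14·37 − 13.5·7 = 423.5000; (r_i+r_j)·cross = 27.5·423.5000 = 11646.2500
edge 3: (13.5,37)→(4.5,34.5)  cross = 13.5·34.5 − 4.5·37 = 299.2500; (r_i+r_j)·cross = 18·299.2500 = 5386.5000
edge 4: (4.5,34.5)→(1.5,17)  cross = 4.5·17 − 1.5·34.5 = 24.7500; (r_i+r_j)·cross = 6·24.7500 = 148.5000
Σcross = 617.5000 → A = |Σcross|/2 = 308.7500 mm²
Σ(r_i+r_j)·cross = 15458.7500 → first moment M = |Σ|/6 = 2576.4583
R_c = M/A = 2576.4583/308.7500 = 8.3448 mm
θ = 124° = 2.164208 rad
V = θ·R_c·A = 2.164208·8.3448·308.7500 = 5575.992 mm³

Volume = 5575.992 mm³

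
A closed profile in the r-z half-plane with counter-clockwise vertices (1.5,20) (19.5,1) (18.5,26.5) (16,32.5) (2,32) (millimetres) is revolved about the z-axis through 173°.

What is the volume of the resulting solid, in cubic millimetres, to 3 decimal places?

Volume = 12534.680 mm³

Profile (r,z), 5 vertices: (1.5,20) (19.5,1) (18.5,26.5) (16,32.5) (2,32)
edge 0: (1.5,20)→(19.5,1)  cross = 1.5·1 − 19.5·20 = -388.5000; (r_i+r_j)·cross = 21·-388.5000 = -8158.5000
edge 1: (19.5,1)→(18.5,26.5)  cross = 19.5·26.5 − 18.5·1 = 498.2500; (r_i+r_j)·cross = 38·498.2500 = 18933.5000
edge 2: (18.5,26.5)→(16,32.5)  cross = 18.5·32.5 − 16·26.5 = 177.2500; (r_i+r_j)·cross = 34.5·177.2500 = 6115.1250
edge 3: (16,32.5)→(2,32)  cross = 16·32 − 2·32.5 = 447.0000; (r_i+r_j)·cross = 18·447.0000 = 8046.0000
edge 4: (2,32)→(1.5,20)  cross = 2·20 − 1.5·32 = -8.0000; (r_i+r_j)·cross = 3.5·-8.0000 = -28.0000
Σcross = 726.0000 → A = |Σcross|/2 = 363.0000 mm²
Σ(r_i+r_j)·cross = 24908.1250 → first moment M = |Σ|/6 = 4151.3542
R_c = M/A = 4151.3542/363.0000 = 11.4362 mm
θ = 173° = 3.019420 rad
V = θ·R_c·A = 3.019420·11.4362·363.0000 = 12534.680 mm³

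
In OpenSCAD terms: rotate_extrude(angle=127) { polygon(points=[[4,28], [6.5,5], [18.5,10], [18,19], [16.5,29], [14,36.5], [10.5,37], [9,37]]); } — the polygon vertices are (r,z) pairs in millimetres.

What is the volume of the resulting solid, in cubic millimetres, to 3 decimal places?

Profile (r,z), 8 vertices: (4,28) (6.5,5) (18.5,10) (18,19) (16.5,29) (14,36.5) (10.5,37) (9,37)
edge 0: (4,28)→(6.5,5)  cross = 4·5 − 6.5·28 = -162.0000; (r_i+r_j)·cross = 10.5·-162.0000 = -1701.0000
edge 1: (6.5,5)→(18.5,10)  cross = 6.5·10 − 18.5·5 = -27.5000; (r_i+r_j)·cross = 25·-27.5000 = -687.5000
edge 2: (18.5,10)→(18,19)  cross = 18.5·19 − 18·10 = 171.5000; (r_i+r_j)·cross = 36.5·171.5000 = 6259.7500
edge 3: (18,19)→(16.5,29)  cross = 18·29 − 16.5·19 = 208.5000; (r_i+r_j)·cross = 34.5·208.5000 = 7193.2500
edge 4: (16.5,29)→(14,36.5)  cross = 16.5·36.5 − 14·29 = 196.2500; (r_i+r_j)·cross = 30.5·196.2500 = 5985.6250
edge 5: (14,36.5)→(10.5,37)  cross = 14·37 − 10.5·36.5 = 134.7500; (r_i+r_j)·cross = 24.5·134.7500 = 3301.3750
edge 6: (10.5,37)→(9,37)  cross = 10.5·37 − 9·37 = 55.5000; (r_i+r_j)·cross = 19.5·55.5000 = 1082.2500
edge 7: (9,37)→(4,28)  cross = 9·28 − 4·37 = 104.0000; (r_i+r_j)·cross = 13·104.0000 = 1352.0000
Σcross = 681.0000 → A = |Σcross|/2 = 340.5000 mm²
Σ(r_i+r_j)·cross = 22785.7500 → first moment M = |Σ|/6 = 3797.6250
R_c = M/A = 3797.6250/340.5000 = 11.1531 mm
θ = 127° = 2.216568 rad
V = θ·R_c·A = 2.216568·11.1531·340.5000 = 8417.695 mm³

Volume = 8417.695 mm³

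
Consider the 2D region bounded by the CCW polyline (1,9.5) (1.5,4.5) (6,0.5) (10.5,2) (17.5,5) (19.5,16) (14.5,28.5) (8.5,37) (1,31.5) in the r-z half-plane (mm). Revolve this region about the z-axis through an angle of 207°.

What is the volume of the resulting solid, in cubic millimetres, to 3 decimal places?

Profile (r,z), 9 vertices: (1,9.5) (1.5,4.5) (6,0.5) (10.5,2) (17.5,5) (19.5,16) (14.5,28.5) (8.5,37) (1,31.5)
edge 0: (1,9.5)→(1.5,4.5)  cross = 1·4.5 − 1.5·9.5 = -9.7500; (r_i+r_j)·cross = 2.5·-9.7500 = -24.3750
edge 1: (1.5,4.5)→(6,0.5)  cross = 1.5·0.5 − 6·4.5 = -26.2500; (r_i+r_j)·cross = 7.5·-26.2500 = -196.8750
edge 2: (6,0.5)→(10.5,2)  cross = 6·2 − 10.5·0.5 = 6.7500; (r_i+r_j)·cross = 16.5·6.7500 = 111.3750
edge 3: (10.5,2)→(17.5,5)  cross = 10.5·5 − 17.5·2 = 17.5000; (r_i+r_j)·cross = 28·17.5000 = 490.0000
edge 4: (17.5,5)→(19.5,16)  cross = 17.5·16 − 19.5·5 = 182.5000; (r_i+r_j)·cross = 37·182.5000 = 6752.5000
edge 5: (19.5,16)→(14.5,28.5)  cross = 19.5·28.5 − 14.5·16 = 323.7500; (r_i+r_j)·cross = 34·323.7500 = 11007.5000
edge 6: (14.5,28.5)→(8.5,37)  cross = 14.5·37 − 8.5·28.5 = 294.2500; (r_i+r_j)·cross = 23·294.2500 = 6767.7500
edge 7: (8.5,37)→(1,31.5)  cross = 8.5·31.5 − 1·37 = 230.7500; (r_i+r_j)·cross = 9.5·230.7500 = 2192.1250
edge 8: (1,31.5)→(1,9.5)  cross = 1·9.5 − 1·31.5 = -22.0000; (r_i+r_j)·cross = 2·-22.0000 = -44.0000
Σcross = 997.5000 → A = |Σcross|/2 = 498.7500 mm²
Σ(r_i+r_j)·cross = 27056.0000 → first moment M = |Σ|/6 = 4509.3333
R_c = M/A = 4509.3333/498.7500 = 9.0413 mm
θ = 207° = 3.612832 rad
V = θ·R_c·A = 3.612832·9.0413·498.7500 = 16291.462 mm³

Volume = 16291.462 mm³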